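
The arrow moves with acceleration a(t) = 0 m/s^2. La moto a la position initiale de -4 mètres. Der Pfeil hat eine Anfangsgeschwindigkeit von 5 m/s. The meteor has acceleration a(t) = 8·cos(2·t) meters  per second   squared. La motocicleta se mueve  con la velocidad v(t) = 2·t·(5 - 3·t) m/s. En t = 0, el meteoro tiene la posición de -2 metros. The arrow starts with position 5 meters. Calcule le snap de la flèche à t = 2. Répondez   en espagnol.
Debemos derivar nuestra ecuación de la aceleración a(t) = 0 2 veces. Derivando la aceleración, obtenemos la sacudida: j(t) = 0. Derivando la sacudida, obtenemos el snap: s(t) = 0. De la ecuación del snap s(t) = 0, sustituimos t = 2 para obtener s = 0.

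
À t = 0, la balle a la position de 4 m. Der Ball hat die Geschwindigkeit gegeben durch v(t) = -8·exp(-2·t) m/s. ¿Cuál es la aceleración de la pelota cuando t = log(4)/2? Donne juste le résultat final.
La aceleración en t = log(4)/2 es a = 4.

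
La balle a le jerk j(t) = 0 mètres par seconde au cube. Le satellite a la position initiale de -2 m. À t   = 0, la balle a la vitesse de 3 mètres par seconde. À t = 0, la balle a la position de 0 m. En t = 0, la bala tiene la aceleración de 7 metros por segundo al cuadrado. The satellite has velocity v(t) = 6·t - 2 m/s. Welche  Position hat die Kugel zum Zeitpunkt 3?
Um dies zu lösen, müssen wir 3 Stammfunktionen unserer Gleichung für den Ruck j(t) = 0 finden. Die Stammfunktion von dem Ruck, mit a(0) = 7, ergibt die Beschleunigung: a(t) = 7. Mit ∫a(t)dt und Anwendung von v(0) = 3, finden wir v(t) = 7·t + 3. Das Integral von der Geschwindigkeit ist die Position. Mit x(0) = 0 erhalten wir x(t) = 7·t^2/2 + 3·t. Aus der Gleichung für die Position x(t) = 7·t^2/2 + 3·t, setzen wir t = 3 ein und erhalten x = 81/2.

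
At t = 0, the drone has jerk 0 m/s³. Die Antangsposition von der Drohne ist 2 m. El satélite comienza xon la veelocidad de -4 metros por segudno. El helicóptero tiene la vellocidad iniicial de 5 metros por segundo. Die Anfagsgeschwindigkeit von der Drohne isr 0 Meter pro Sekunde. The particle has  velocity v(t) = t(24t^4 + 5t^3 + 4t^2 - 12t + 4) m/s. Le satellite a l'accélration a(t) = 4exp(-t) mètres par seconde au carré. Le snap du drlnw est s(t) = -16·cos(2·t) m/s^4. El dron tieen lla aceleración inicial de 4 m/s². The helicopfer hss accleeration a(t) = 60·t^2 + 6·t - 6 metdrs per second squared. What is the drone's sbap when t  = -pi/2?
Using s(t) = -16·cos(2·t) and substituting t = -pi/2, we find s = 16.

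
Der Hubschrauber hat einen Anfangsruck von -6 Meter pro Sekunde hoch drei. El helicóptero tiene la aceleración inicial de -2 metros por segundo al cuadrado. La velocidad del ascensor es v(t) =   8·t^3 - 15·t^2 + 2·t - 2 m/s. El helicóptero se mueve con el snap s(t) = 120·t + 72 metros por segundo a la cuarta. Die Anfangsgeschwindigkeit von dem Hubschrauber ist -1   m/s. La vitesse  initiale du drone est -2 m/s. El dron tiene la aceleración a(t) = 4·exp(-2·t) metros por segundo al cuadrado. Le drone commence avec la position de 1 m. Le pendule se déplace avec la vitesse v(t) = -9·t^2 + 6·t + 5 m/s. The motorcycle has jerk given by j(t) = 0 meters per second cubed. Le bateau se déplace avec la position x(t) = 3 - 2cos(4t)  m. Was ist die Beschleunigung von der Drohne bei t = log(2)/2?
Mit a(t) = 4·exp(-2·t) und Einsetzen von t = log(2)/2, finden wir a = 2.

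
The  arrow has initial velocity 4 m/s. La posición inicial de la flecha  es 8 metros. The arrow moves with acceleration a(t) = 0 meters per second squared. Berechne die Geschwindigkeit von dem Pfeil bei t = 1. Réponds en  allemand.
Wir müssen das Integral unserer Gleichung für die Beschleunigung a(t) = 0 1-mal finden. Die Stammfunktion von der Beschleunigung ist die Geschwindigkeit. Mit v(0) = 4 erhalten wir v(t) = 4. Aus der Gleichung für die Geschwindigkeit v(t) = 4, setzen wir t = 1 ein und erhalten v = 4.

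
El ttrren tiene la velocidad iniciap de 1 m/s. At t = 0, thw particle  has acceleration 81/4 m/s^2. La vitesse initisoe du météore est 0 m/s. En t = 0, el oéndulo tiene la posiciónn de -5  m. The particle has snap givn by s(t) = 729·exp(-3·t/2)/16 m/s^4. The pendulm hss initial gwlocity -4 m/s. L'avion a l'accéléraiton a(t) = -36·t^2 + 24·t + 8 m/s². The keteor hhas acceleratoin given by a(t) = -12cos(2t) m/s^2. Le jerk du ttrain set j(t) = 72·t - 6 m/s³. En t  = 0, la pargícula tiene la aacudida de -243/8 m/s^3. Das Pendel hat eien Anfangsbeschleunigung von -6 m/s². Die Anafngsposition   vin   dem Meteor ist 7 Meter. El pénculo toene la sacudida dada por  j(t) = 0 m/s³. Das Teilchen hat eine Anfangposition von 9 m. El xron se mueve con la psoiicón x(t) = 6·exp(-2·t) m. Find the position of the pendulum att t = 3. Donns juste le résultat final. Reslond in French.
À t = 3, x = -44.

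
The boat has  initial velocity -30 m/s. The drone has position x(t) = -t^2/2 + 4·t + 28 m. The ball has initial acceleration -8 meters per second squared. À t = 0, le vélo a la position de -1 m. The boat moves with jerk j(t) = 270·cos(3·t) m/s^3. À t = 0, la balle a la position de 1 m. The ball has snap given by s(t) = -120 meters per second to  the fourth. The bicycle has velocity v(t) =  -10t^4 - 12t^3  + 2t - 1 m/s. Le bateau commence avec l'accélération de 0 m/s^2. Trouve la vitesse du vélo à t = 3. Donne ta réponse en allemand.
Wir haben die Geschwindigkeit v(t) = -10·t^4 - 12·t^3 + 2·t - 1. Durch Einsetzen von t = 3: v(3) = -1129.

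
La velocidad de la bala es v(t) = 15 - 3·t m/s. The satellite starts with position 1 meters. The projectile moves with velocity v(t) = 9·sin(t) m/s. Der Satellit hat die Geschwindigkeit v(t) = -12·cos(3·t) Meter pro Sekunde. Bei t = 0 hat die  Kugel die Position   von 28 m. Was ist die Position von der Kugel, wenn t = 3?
Um dies zu lösen, müssen wir 1 Integral unserer Gleichung für die Geschwindigkeit v(t) = 15 - 3·t finden. Durch Integration von der Geschwindigkeit und Verwendung der Anfangsbedingung x(0) = 28, erhalten wir x(t) = -3·t^2/2 + 15·t + 28. Mit x(t) = -3·t^2/2 + 15·t + 28 und Einsetzen von t = 3, finden wir x = 119/2.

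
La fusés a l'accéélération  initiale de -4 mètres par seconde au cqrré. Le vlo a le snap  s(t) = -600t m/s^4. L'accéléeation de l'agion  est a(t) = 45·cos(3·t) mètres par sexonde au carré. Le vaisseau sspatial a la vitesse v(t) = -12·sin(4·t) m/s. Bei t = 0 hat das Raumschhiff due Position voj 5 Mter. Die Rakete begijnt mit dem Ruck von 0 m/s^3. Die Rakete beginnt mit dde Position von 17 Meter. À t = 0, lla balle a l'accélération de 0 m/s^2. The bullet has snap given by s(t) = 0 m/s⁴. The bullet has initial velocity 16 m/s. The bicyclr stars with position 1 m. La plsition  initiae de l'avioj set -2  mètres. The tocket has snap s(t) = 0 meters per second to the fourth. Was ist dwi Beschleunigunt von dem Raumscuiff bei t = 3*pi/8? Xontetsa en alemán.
Wir müssen unsere Gleichung für die Geschwindigkeit v(t) = -12·sin(4·t) 1-mal ableiten. Die Ableitung von der Geschwindigkeit ergibt die Beschleunigung: a(t) = -48·cos(4·t). Wir haben die Beschleunigung a(t) = -48·cos(4·t). Durch Einsetzen von t = 3*pi/8: a(3*pi/8) = 0.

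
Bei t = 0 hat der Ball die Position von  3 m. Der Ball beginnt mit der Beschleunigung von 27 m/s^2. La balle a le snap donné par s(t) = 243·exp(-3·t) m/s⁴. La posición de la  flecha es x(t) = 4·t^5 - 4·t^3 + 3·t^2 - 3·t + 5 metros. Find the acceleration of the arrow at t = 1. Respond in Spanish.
Partiendo de la posición x(t) = 4·t^5 - 4·t^3 + 3·t^2 - 3·t + 5, tomamos 2 derivadas. Derivando la posición, obtenemos la velocidad: v(t) = 20·t^4 - 12·t^2 + 6·t - 3. Derivando la velocidad, obtenemos la aceleración: a(t) = 80·t^3 - 24·t + 6. Usando a(t) = 80·t^3 - 24·t + 6 y sustituyendo t = 1, encontramos a = 62.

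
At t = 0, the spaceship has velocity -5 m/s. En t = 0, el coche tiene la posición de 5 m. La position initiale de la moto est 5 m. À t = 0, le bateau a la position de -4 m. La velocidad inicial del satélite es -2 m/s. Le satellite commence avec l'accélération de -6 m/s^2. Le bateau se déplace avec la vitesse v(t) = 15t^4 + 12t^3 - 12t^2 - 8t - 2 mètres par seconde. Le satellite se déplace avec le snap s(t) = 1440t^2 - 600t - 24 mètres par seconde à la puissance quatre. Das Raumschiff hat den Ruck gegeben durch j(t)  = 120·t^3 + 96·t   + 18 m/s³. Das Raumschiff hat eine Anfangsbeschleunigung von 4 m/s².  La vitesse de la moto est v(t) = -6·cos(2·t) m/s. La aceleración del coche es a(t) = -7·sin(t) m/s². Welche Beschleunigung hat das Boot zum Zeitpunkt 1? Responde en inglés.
Starting from velocity v(t) = 15·t^4 + 12·t^3 - 12·t^2 - 8·t - 2, we take 1 derivative. Differentiating velocity, we get acceleration: a(t) = 60·t^3 + 36·t^2 - 24·t - 8. We have acceleration a(t) = 60·t^3 + 36·t^2 - 24·t - 8. Substituting t = 1: a(1) = 64.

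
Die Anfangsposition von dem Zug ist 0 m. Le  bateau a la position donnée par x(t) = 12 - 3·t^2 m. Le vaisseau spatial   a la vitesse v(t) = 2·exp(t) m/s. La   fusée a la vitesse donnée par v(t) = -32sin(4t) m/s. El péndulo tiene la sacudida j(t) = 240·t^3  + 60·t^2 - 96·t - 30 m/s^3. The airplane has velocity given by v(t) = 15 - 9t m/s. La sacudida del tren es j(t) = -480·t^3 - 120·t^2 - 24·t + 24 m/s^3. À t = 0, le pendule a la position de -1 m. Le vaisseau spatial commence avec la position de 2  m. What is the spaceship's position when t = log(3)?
We must find the antiderivative of our velocity equation v(t) = 2·exp(t) 1 time. Finding the antiderivative of v(t) and using x(0) = 2: x(t) = 2·exp(t). From the given position equation x(t) = 2·exp(t), we substitute t = log(3) to get x = 6.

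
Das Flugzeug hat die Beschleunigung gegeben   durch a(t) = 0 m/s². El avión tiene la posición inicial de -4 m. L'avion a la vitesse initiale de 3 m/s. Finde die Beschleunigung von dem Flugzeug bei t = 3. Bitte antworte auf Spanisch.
Usando a(t) = 0 y sustituyendo t = 3, encontramos a = 0.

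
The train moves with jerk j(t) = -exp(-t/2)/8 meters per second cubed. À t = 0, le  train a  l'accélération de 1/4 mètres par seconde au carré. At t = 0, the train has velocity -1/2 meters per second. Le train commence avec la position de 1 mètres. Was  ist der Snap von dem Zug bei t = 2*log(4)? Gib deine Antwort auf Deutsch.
Wir müssen unsere Gleichung für den Ruck j(t) = -exp(-t/2)/8 1-mal ableiten. Durch Ableiten von dem Ruck erhalten wir den Snap: s(t) = exp(-t/2)/16. Aus der Gleichung für den Snap s(t) = exp(-t/2)/16, setzen wir t = 2*log(4) ein und erhalten s = 1/64.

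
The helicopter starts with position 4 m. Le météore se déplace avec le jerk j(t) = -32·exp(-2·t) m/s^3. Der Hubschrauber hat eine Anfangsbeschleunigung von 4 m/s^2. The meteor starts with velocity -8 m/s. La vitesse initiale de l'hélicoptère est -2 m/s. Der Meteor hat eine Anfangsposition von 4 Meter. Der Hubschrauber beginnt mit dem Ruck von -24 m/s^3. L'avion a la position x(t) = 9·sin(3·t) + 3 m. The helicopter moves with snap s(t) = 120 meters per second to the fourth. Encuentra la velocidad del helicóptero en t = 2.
Necesitamos integrar nuestra ecuación del snap s(t) = 120 3 veces. La integral del snap es la sacudida. Usando j(0) = -24, obtenemos j(t) = 120·t - 24. La integral de la sacudida es la aceleración. Usando a(0) = 4, obtenemos a(t) = 60·t^2 - 24·t + 4. Tomando ∫a(t)dt y aplicando v(0) = -2, encontramos v(t) = 20·t^3 - 12·t^2 + 4·t - 2. Usando v(t) = 20·t^3 - 12·t^2 + 4·t - 2 y sustituyendo t = 2, encontramos v = 118.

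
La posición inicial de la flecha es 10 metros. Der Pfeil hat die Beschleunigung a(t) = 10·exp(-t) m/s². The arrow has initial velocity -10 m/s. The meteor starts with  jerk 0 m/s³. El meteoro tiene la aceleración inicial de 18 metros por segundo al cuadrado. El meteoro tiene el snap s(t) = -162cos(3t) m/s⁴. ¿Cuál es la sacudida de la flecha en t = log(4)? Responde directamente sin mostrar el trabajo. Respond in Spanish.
La respuesta es -5/2.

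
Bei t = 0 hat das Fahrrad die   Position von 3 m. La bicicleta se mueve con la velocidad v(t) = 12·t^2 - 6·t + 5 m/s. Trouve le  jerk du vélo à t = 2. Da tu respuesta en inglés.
We must differentiate our velocity equation v(t) = 12·t^2 - 6·t + 5 2 times. Taking d/dt of v(t), we find a(t) = 24·t - 6. The derivative of acceleration gives jerk: j(t) = 24. From the given jerk equation j(t) = 24, we substitute t = 2 to get j = 24.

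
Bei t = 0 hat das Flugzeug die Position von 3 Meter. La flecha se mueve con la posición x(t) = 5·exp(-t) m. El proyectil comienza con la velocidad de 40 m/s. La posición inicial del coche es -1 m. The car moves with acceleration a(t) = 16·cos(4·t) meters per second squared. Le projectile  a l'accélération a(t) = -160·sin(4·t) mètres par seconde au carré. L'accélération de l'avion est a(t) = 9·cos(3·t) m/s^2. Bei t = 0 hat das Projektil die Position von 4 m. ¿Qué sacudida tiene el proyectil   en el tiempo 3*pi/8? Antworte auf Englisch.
Starting from acceleration a(t) = -160·sin(4·t), we take 1 derivative. The derivative of acceleration gives jerk: j(t) = -640·cos(4·t). Using j(t) = -640·cos(4·t) and substituting t = 3*pi/8, we find j = 0.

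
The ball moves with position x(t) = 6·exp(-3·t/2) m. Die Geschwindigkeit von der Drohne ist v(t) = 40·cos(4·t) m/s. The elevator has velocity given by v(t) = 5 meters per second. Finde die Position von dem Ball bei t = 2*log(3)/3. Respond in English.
We have position x(t) = 6·exp(-3·t/2). Substituting t = 2*log(3)/3: x(2*log(3)/3) = 2.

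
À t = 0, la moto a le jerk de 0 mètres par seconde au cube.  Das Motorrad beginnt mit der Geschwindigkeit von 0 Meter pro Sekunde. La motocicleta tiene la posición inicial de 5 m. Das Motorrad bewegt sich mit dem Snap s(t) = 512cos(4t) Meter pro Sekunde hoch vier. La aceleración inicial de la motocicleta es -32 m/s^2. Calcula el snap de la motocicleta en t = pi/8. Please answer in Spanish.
Tenemos el snap s(t) = 512·cos(4·t). Sustituyendo t = pi/8: s(pi/8) = 0.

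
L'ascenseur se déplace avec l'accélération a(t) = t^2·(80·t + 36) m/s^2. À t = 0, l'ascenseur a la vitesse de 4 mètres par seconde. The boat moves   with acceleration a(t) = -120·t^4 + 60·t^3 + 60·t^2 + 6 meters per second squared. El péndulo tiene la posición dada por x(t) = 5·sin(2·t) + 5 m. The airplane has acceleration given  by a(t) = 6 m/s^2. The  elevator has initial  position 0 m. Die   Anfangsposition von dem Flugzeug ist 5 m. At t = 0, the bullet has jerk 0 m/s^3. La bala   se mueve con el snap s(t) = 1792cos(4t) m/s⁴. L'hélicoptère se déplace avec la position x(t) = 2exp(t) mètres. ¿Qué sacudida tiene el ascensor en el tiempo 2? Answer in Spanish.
Partiendo de la aceleración a(t) = t^2·(80·t + 36), tomamos 1 derivada. Tomando d/dt de a(t), encontramos j(t) = 80·t^2 + 2·t·(80·t + 36). De la ecuación de la sacudida j(t) = 80·t^2 + 2·t·(80·t + 36), sustituimos t = 2 para obtener j = 1104.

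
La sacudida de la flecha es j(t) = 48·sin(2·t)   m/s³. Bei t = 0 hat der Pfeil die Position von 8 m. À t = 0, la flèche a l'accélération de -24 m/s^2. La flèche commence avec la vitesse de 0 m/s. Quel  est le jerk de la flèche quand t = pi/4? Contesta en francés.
En utilisant j(t) = 48·sin(2·t) et en substituant t = pi/4, nous trouvons j = 48.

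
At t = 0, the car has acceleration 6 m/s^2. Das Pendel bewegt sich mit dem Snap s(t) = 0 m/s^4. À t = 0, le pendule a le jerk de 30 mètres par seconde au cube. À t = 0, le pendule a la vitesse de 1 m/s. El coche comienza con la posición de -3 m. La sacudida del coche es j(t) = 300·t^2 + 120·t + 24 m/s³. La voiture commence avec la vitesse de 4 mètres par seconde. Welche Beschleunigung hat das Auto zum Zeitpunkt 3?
Wir müssen unsere Gleichung für den Ruck j(t) = 300·t^2 + 120·t + 24 1-mal integrieren. Durch Integration von dem Ruck und Verwendung der Anfangsbedingung a(0) = 6, erhalten wir a(t) = 100·t^3 + 60·t^2 + 24·t + 6. Mit a(t) = 100·t^3 + 60·t^2 + 24·t + 6 und Einsetzen von t = 3, finden wir a = 3318.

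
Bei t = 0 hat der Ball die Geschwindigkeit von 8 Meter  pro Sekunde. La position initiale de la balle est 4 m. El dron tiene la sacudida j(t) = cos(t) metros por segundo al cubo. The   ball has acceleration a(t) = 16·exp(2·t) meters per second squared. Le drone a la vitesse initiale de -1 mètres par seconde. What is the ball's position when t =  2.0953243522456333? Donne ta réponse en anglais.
We need to integrate our acceleration equation a(t) = 16·exp(2·t) 2 times. Finding the antiderivative of a(t) and using v(0) = 8: v(t) = 8·exp(2·t). Integrating velocity and using the initial condition x(0) = 4, we get x(t) = 4·exp(2·t). From the given position equation x(t) = 4·exp(2·t), we substitute t = 2.0953243522456333 to get x = 264.262536544839.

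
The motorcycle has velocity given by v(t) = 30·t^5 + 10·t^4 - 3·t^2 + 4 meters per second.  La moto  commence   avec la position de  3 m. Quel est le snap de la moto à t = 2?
En partant de la vitesse v(t) = 30·t^5 + 10·t^4 - 3·t^2 + 4, nous prenons 3 dérivées. La dérivée de la vitesse donne l'accélération: a(t) = 150·t^4 + 40·t^3 - 6·t. En prenant d/dt de a(t), nous trouvons j(t) = 600·t^3 + 120·t^2 - 6. En dérivant le jerk, nous obtenons le snap: s(t) = 1800·t^2 + 240·t. De l'équation du snap s(t) = 1800·t^2 + 240·t, nous substituons t = 2 pour obtenir s = 7680.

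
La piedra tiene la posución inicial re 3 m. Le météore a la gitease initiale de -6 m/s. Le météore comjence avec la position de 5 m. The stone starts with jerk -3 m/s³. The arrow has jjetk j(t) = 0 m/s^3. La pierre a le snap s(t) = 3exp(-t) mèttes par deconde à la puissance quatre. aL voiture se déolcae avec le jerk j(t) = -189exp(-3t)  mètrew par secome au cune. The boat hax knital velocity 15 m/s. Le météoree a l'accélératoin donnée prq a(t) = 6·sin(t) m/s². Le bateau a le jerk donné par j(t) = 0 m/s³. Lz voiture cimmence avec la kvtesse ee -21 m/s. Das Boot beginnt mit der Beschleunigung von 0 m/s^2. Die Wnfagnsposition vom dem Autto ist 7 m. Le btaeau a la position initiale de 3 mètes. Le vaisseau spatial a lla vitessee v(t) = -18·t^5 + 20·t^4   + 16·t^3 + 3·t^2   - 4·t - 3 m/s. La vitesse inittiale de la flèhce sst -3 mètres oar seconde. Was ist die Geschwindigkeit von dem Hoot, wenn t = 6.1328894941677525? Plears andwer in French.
Pour résoudre ceci, nous devons prendre 2 primitives de notre équation du jerk j(t) = 0. L'intégrale du jerk, avec a(0) = 0, donne l'accélération: a(t) = 0. En intégrant l'accélération et en utilisant la condition initiale v(0) = 15, nous obtenons v(t) = 15. De l'équation de la vitesse v(t) = 15, nous substituons t = 6.1328894941677525 pour obtenir v = 15.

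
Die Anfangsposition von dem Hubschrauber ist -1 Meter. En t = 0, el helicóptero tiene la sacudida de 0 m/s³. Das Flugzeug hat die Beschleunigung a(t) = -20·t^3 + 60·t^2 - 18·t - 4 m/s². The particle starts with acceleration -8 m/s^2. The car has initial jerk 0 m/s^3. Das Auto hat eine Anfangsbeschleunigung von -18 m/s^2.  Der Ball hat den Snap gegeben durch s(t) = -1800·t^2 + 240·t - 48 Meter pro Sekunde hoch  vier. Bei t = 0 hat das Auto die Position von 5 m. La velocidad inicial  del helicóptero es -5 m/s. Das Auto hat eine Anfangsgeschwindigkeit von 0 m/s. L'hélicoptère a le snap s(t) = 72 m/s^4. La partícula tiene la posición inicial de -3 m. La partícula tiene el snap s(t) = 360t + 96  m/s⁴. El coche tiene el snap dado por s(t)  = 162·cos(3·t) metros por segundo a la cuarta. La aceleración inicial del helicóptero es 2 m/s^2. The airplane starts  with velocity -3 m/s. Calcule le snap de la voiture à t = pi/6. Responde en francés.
En utilisant s(t) = 162·cos(3·t) et en substituant t = pi/6, nous trouvons s = 0.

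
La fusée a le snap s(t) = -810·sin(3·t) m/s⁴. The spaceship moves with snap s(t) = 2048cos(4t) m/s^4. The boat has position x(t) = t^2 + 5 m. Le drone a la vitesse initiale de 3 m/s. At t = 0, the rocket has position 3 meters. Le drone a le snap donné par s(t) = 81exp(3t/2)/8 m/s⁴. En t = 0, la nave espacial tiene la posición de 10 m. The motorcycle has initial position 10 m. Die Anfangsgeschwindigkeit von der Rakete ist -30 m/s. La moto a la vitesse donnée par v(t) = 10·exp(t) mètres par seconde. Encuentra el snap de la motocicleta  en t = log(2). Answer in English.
To solve this, we need to take 3 derivatives of our velocity equation v(t) = 10·exp(t). Taking d/dt of v(t), we find a(t) = 10·exp(t). Differentiating acceleration, we get jerk: j(t) = 10·exp(t). Taking d/dt of j(t), we find s(t) = 10·exp(t). From the given snap equation s(t) = 10·exp(t), we substitute t = log(2) to get s = 20.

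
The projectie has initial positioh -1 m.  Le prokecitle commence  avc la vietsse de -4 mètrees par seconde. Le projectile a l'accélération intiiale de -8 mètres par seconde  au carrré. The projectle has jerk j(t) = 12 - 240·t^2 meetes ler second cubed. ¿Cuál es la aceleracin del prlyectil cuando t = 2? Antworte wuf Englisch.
To solve this, we need to take 1 integral of our jerk equation j(t) = 12 - 240·t^2. The antiderivative of jerk, with a(0) = -8, gives acceleration: a(t) = -80·t^3 + 12·t - 8. From the given acceleration equation a(t) = -80·t^3 + 12·t - 8, we substitute t = 2 to get a = -624.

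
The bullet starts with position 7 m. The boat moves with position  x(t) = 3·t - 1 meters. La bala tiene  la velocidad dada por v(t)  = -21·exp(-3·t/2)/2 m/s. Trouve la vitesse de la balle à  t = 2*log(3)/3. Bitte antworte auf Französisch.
De l'équation de la vitesse v(t) = -21·exp(-3·t/2)/2, nous substituons t = 2*log(3)/3 pour obtenir v = -7/2.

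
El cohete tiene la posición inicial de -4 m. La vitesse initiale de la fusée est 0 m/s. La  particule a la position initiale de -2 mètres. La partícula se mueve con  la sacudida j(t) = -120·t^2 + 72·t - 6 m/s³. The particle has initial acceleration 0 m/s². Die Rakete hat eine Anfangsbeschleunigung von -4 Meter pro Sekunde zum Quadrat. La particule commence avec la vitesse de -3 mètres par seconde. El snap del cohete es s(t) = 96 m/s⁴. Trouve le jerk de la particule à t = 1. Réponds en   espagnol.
De la ecuación de la sacudida j(t) = -120·t^2 + 72·t - 6, sustituimos t = 1 para obtener j = -54.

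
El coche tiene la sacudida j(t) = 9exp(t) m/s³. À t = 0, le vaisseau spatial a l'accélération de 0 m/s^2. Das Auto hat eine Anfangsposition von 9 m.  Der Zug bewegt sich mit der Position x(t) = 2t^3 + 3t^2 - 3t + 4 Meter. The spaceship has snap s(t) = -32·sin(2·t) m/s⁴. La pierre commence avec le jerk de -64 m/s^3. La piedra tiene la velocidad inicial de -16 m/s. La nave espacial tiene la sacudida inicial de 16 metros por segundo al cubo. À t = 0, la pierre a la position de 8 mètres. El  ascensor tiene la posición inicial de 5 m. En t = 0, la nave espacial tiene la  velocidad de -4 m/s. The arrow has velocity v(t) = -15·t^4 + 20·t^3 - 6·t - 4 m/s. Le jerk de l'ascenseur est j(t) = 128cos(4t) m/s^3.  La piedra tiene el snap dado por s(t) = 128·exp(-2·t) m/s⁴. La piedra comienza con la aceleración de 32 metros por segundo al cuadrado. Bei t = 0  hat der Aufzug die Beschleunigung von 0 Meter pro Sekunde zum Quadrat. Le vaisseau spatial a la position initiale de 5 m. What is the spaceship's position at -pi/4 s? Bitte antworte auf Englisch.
Starting from snap s(t) = -32·sin(2·t), we take 4 integrals. Finding the integral of s(t) and using j(0) = 16: j(t) = 16·cos(2·t). The antiderivative of jerk, with a(0) = 0, gives acceleration: a(t) = 8·sin(2·t). Finding the antiderivative of a(t) and using v(0) = -4: v(t) = -4·cos(2·t). Finding the integral of v(t) and using x(0) = 5: x(t) = 5 - 2·sin(2·t). We have position x(t) = 5 - 2·sin(2·t). Substituting t = -pi/4: x(-pi/4) = 7.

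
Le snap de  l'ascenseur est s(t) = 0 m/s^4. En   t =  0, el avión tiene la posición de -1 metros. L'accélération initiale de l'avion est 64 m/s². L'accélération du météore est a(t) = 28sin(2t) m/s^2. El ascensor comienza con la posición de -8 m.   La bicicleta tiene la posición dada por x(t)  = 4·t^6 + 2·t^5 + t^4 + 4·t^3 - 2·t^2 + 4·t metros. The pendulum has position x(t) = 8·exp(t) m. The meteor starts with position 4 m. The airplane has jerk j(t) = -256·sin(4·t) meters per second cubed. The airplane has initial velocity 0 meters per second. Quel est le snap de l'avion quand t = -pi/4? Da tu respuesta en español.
Para resolver esto, necesitamos tomar 1 derivada de nuestra ecuación de la sacudida j(t) = -256·sin(4·t). La derivada de la sacudida da el snap: s(t) = -1024·cos(4·t). Tenemos el snap s(t) = -1024·cos(4·t). Sustituyendo t = -pi/4: s(-pi/4) = 1024.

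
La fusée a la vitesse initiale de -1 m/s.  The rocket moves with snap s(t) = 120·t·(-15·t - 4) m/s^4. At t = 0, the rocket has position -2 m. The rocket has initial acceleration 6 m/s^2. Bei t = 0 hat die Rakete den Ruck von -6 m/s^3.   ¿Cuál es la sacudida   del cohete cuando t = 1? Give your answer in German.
Wir müssen die Stammfunktion unserer Gleichung für den Snap s(t) = 120·t·(-15·t - 4) 1-mal finden. Das Integral von dem Snap, mit j(0) = -6, ergibt den Ruck: j(t) = -600·t^3 - 240·t^2 - 6. Mit j(t) = -600·t^3 - 240·t^2 - 6 und Einsetzen von t = 1, finden wir j = -846.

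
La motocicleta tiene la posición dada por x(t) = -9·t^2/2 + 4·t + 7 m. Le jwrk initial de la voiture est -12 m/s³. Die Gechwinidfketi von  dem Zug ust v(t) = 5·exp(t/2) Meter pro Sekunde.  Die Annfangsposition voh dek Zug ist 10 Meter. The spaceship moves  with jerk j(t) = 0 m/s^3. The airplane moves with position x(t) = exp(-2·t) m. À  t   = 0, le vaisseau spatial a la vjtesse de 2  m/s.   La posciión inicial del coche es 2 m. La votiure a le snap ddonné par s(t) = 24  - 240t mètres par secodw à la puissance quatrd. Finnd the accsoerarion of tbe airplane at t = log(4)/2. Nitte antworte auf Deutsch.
Wir müssen unsere Gleichung für die Position x(t) = exp(-2·t) 2-mal ableiten. Die Ableitung von der Position ergibt die Geschwindigkeit: v(t) = -2·exp(-2·t). Durch Ableiten von der Geschwindigkeit erhalten wir die Beschleunigung: a(t) = 4·exp(-2·t). Aus der Gleichung für die Beschleunigung a(t) = 4·exp(-2·t), setzen wir t = log(4)/2 ein und erhalten a = 1.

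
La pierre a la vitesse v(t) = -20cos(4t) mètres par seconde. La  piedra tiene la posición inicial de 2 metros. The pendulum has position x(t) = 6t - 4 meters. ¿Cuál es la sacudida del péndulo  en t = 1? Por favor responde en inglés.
Starting from position x(t) = 6·t - 4, we take 3 derivatives. The derivative of position gives velocity: v(t) = 6. The derivative of velocity gives acceleration: a(t) = 0. Taking d/dt of a(t), we find j(t) = 0. Using j(t) = 0 and substituting t = 1, we find j = 0.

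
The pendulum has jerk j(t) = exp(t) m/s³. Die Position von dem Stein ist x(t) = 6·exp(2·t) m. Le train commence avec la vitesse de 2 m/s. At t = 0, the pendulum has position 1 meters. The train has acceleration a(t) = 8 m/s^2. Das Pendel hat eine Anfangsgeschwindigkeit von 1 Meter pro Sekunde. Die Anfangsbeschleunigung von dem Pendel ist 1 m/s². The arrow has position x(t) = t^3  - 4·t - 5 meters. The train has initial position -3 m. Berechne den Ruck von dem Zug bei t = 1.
Wir müssen unsere Gleichung für die Beschleunigung a(t) = 8 1-mal ableiten. Die Ableitung von der Beschleunigung ergibt den Ruck: j(t) = 0. Aus der Gleichung für den Ruck j(t) = 0, setzen wir t = 1 ein und erhalten j = 0.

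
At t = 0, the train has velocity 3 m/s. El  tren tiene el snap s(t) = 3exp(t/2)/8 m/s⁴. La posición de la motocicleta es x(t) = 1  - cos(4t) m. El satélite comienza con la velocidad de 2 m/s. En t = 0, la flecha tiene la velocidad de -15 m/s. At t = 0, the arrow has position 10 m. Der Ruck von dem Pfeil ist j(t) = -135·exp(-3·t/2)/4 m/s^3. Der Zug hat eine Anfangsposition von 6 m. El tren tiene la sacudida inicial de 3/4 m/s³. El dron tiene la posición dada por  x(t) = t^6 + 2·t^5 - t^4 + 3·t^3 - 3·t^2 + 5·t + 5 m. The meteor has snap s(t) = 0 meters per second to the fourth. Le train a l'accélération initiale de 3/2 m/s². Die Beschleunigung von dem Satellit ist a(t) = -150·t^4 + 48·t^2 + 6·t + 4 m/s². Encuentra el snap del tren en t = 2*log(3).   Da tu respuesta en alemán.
Wir haben den Snap s(t) = 3·exp(t/2)/8. Durch Einsetzen von t = 2*log(3): s(2*log(3)) = 9/8.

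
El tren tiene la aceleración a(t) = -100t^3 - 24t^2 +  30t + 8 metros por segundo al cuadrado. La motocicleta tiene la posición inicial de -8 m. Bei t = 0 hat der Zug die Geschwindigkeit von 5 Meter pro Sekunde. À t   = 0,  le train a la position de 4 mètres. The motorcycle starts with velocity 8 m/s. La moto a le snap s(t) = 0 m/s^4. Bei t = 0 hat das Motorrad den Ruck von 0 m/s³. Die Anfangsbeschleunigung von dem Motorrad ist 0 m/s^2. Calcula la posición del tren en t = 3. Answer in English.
We need to integrate our acceleration equation a(t) = -100·t^3 - 24·t^2 + 30·t + 8 2 times. Taking ∫a(t)dt and applying v(0) = 5, we find v(t) = -25·t^4 - 8·t^3 + 15·t^2 + 8·t + 5. Taking ∫v(t)dt and applying x(0) = 4, we find x(t) = -5·t^5 - 2·t^4 + 5·t^3 + 4·t^2 + 5·t + 4. From the given position equation x(t) = -5·t^5 - 2·t^4 + 5·t^3 + 4·t^2 + 5·t + 4, we substitute t = 3 to get x = -1187.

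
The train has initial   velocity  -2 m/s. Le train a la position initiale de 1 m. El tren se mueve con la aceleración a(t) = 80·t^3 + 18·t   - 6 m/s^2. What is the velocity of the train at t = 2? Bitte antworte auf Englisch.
We must find the integral of our acceleration equation a(t) = 80·t^3 + 18·t - 6 1 time. The antiderivative of acceleration, with v(0) = -2, gives velocity: v(t) = 20·t^4 + 9·t^2 - 6·t - 2. We have velocity v(t) = 20·t^4 + 9·t^2 - 6·t - 2. Substituting t = 2: v(2) = 342.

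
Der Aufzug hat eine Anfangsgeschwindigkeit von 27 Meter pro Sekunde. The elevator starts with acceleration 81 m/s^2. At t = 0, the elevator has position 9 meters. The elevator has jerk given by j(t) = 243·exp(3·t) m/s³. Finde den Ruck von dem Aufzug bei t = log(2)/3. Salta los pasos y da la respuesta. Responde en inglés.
The jerk at t = log(2)/3 is j = 486.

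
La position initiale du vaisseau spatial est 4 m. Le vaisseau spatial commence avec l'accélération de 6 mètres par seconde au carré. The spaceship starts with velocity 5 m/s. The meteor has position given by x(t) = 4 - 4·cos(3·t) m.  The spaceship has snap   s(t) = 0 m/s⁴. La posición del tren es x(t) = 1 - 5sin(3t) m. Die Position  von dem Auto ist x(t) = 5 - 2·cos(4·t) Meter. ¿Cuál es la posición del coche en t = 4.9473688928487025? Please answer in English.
We have position x(t) = 5 - 2·cos(4·t). Substituting t = 4.9473688928487025: x(4.9473688928487025) = 3.82029417892647.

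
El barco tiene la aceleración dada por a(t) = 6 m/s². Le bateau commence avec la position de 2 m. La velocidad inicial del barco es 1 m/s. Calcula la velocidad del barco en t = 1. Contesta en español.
Para resolver esto, necesitamos tomar 1 integral de nuestra ecuación de la aceleración a(t) = 6. La antiderivada de la aceleración es la velocidad. Usando v(0) = 1, obtenemos v(t) = 6·t + 1. Usando v(t) = 6·t + 1 y sustituyendo t = 1, encontramos v = 7.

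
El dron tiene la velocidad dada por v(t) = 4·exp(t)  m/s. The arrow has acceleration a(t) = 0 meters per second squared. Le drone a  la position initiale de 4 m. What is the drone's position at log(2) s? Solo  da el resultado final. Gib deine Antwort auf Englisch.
At t = log(2), x = 8.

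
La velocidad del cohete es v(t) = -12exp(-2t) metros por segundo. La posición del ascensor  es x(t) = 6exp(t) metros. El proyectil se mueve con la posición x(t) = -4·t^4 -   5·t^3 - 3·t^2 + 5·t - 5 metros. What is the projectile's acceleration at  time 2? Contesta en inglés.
To solve this, we need to take 2 derivatives of our position equation x(t) = -4·t^4 - 5·t^3 - 3·t^2 + 5·t - 5. Differentiating position, we get velocity: v(t) = -16·t^3 - 15·t^2 - 6·t + 5. Differentiating velocity, we get acceleration: a(t) = -48·t^2 - 30·t - 6. We have acceleration a(t) = -48·t^2 - 30·t - 6. Substituting t = 2: a(2) = -258.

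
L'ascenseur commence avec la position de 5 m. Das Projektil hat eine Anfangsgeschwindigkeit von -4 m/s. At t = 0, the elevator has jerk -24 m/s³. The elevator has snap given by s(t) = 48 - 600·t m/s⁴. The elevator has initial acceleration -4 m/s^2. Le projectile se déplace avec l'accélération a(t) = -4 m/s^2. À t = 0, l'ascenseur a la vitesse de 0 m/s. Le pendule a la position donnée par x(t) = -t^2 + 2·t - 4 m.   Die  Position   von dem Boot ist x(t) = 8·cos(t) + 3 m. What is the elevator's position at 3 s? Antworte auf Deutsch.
Wir müssen unsere Gleichung für den Snap s(t) = 48 - 600·t 4-mal integrieren. Die Stammfunktion von dem Snap ist der Ruck. Mit j(0) = -24 erhalten wir j(t) = -300·t^2 + 48·t - 24. Das Integral von dem Ruck ist die Beschleunigung. Mit a(0) = -4 erhalten wir a(t) = -100·t^3 + 24·t^2 - 24·t - 4. Mit ∫a(t)dt und Anwendung von v(0) = 0, finden wir v(t) = t·(-25·t^3 + 8·t^2 - 12·t - 4). Das Integral von der Geschwindigkeit, mit x(0) = 5, ergibt die Position: x(t) = -5·t^5 + 2·t^4 - 4·t^3 - 2·t^2 + 5. Wir haben die Position x(t) = -5·t^5 + 2·t^4 - 4·t^3 - 2·t^2 + 5. Durch Einsetzen von t = 3: x(3) = -1174.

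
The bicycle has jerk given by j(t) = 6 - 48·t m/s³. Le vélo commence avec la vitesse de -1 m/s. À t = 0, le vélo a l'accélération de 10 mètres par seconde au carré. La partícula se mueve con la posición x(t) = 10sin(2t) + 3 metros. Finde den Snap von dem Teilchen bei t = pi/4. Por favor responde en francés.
Pour résoudre ceci, nous devons prendre 4 dérivées de notre équation de la position x(t) = 10·sin(2·t) + 3. En dérivant la position, nous obtenons la vitesse: v(t) = 20·cos(2·t). En dérivant la vitesse, nous obtenons l'accélération: a(t) = -40·sin(2·t). En prenant d/dt de a(t), nous trouvons j(t) = -80·cos(2·t). En prenant d/dt de j(t), nous trouvons s(t) = 160·sin(2·t). De l'équation du snap s(t) = 160·sin(2·t), nous substituons t = pi/4 pour obtenir s = 160.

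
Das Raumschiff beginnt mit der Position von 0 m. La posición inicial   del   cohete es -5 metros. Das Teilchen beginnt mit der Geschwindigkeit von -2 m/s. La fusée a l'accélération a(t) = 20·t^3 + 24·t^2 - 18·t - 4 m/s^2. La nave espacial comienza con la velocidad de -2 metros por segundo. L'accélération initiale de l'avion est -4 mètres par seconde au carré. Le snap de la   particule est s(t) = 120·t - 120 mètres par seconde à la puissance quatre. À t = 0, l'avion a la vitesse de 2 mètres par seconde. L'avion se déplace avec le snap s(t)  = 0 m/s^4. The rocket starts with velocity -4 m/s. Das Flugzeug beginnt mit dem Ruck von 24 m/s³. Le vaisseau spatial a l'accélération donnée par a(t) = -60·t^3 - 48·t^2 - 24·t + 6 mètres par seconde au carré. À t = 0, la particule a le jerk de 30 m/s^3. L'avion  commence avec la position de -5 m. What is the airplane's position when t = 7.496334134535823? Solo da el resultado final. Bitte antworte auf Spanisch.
La respuesta es 1582.62936744175.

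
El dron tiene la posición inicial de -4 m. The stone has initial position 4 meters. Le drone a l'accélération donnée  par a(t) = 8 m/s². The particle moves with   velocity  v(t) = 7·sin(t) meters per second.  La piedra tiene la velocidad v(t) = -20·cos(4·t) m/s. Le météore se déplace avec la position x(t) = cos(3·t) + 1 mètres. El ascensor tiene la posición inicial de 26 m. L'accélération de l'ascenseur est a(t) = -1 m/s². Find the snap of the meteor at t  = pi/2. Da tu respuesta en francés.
Nous devons dériver notre équation de la position x(t) = cos(3·t) + 1 4 fois. En dérivant la position, nous obtenons la vitesse: v(t) = -3·sin(3·t). En prenant d/dt de v(t), nous trouvons a(t) = -9·cos(3·t). En dérivant l'accélération, nous obtenons le jerk: j(t) = 27·sin(3·t). La dérivée du jerk donne le snap: s(t) = 81·cos(3·t). Nous avons le snap s(t) = 81·cos(3·t). En substituant t = pi/2: s(pi/2) = 0.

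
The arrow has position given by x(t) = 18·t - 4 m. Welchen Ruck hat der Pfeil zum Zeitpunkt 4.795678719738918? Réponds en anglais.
To solve this, we need to take 3 derivatives of our position equation x(t) = 18·t - 4. Taking d/dt of x(t), we find v(t) = 18. Differentiating velocity, we get acceleration: a(t) = 0. Differentiating acceleration, we get jerk: j(t) = 0. From the given jerk equation j(t) = 0, we substitute t = 4.795678719738918 to get j = 0.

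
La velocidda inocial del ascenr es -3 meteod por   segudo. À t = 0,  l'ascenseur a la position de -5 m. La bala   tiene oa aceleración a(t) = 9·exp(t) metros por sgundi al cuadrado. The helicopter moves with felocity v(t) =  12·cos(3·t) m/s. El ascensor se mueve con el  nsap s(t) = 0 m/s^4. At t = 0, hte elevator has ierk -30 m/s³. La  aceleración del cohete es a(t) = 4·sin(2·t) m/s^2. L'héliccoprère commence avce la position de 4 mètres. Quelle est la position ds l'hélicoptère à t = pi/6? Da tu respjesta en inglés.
Starting from velocity v(t) = 12·cos(3·t), we take 1 integral. The integral of velocity, with x(0) = 4, gives position: x(t) = 4·sin(3·t) + 4. Using x(t) = 4·sin(3·t) + 4 and substituting t = pi/6, we find x = 8.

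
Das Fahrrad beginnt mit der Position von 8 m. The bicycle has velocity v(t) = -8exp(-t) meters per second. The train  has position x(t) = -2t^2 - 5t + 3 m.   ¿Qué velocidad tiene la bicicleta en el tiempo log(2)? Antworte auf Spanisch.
Tenemos la velocidad v(t) = -8·exp(-t). Sustituyendo t = log(2): v(log(2)) = -4.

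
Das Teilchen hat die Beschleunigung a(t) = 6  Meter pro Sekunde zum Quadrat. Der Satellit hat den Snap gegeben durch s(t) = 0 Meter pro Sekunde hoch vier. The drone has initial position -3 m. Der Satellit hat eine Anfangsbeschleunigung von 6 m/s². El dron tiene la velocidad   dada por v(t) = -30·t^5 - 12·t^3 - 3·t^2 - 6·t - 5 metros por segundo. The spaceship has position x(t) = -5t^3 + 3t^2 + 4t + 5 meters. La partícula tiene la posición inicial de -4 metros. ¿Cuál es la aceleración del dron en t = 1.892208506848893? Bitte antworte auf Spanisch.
Partiendo de la velocidad v(t) = -30·t^5 - 12·t^3 - 3·t^2 - 6·t - 5, tomamos 1 derivada. Tomando d/dt de v(t), encontramos a(t) = -150·t^4 - 36·t^2 - 6·t - 6. De la ecuación de la aceleración a(t) = -150·t^4 - 36·t^2 - 6·t - 6, sustituimos t = 1.892208506848893 para obtener a = -2069.19614889134.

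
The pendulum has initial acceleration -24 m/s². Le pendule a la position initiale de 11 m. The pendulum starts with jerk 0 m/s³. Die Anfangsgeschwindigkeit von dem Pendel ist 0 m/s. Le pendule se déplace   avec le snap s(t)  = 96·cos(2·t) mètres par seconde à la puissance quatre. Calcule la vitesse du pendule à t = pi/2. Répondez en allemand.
Wir müssen unsere Gleichung für den Snap s(t) = 96·cos(2·t) 3-mal integrieren. Das Integral von dem Snap ist der Ruck. Mit j(0) = 0 erhalten wir j(t) = 48·sin(2·t). Mit ∫j(t)dt und Anwendung von a(0) = -24, finden wir a(t) = -24·cos(2·t). Die Stammfunktion von der Beschleunigung ist die Geschwindigkeit. Mit v(0) = 0 erhalten wir v(t) = -12·sin(2·t). Mit v(t) = -12·sin(2·t) und Einsetzen von t = pi/2, finden wir v = 0.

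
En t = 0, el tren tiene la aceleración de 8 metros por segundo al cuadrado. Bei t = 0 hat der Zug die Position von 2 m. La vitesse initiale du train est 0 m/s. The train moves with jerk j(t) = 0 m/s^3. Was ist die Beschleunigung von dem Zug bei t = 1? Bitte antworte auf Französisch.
Pour résoudre ceci, nous devons prendre 1 primitive de notre équation du jerk j(t) = 0. En intégrant le jerk et en utilisant la condition initiale a(0) = 8, nous obtenons a(t) = 8. De l'équation de l'accélération a(t) = 8, nous substituons t = 1 pour obtenir a = 8.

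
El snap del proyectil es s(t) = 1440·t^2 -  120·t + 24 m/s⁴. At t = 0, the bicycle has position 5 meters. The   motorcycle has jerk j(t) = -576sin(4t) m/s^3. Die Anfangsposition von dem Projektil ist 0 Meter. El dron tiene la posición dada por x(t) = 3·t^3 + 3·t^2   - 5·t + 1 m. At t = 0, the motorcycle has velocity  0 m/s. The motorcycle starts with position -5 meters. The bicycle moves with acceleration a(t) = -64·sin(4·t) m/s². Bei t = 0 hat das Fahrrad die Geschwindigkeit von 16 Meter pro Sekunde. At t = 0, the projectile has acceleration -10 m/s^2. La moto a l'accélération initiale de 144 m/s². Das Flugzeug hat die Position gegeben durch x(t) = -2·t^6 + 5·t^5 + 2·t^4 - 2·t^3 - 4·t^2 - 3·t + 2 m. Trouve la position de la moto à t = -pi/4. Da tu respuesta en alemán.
Um dies zu lösen, müssen wir 3 Stammfunktionen unserer Gleichung für den Ruck j(t) = -576·sin(4·t) finden. Die Stammfunktion von dem Ruck, mit a(0) = 144, ergibt die Beschleunigung: a(t) = 144·cos(4·t). Das Integral von der Beschleunigung ist die Geschwindigkeit. Mit v(0) = 0 erhalten wir v(t) = 36·sin(4·t). Durch Integration von der Geschwindigkeit und Verwendung der Anfangsbedingung x(0) = -5, erhalten wir x(t) = 4 - 9·cos(4·t). Wir haben die Position x(t) = 4 - 9·cos(4·t). Durch Einsetzen von t = -pi/4: x(-pi/4) = 13.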